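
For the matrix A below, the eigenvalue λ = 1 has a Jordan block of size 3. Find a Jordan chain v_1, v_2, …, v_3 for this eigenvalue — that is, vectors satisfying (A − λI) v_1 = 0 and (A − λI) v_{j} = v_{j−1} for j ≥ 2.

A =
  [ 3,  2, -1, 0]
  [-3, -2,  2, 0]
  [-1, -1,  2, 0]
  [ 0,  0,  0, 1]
A Jordan chain for λ = 1 of length 3:
v_1 = (-1, 1, 0, 0)ᵀ
v_2 = (2, -3, -1, 0)ᵀ
v_3 = (1, 0, 0, 0)ᵀ

Let N = A − (1)·I. We want v_3 with N^3 v_3 = 0 but N^2 v_3 ≠ 0; then v_{j-1} := N · v_j for j = 3, …, 2.

Pick v_3 = (1, 0, 0, 0)ᵀ.
Then v_2 = N · v_3 = (2, -3, -1, 0)ᵀ.
Then v_1 = N · v_2 = (-1, 1, 0, 0)ᵀ.

Sanity check: (A − (1)·I) v_1 = (0, 0, 0, 0)ᵀ = 0. ✓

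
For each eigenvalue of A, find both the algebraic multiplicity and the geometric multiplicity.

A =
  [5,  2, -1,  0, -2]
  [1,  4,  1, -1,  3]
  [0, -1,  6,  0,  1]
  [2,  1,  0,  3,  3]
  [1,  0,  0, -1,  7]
λ = 5: alg = 5, geom = 2

Step 1 — factor the characteristic polynomial to read off the algebraic multiplicities:
  χ_A(x) = (x - 5)^5

Step 2 — compute geometric multiplicities via the rank-nullity identity g(λ) = n − rank(A − λI):
  rank(A − (5)·I) = 3, so dim ker(A − (5)·I) = n − 3 = 2

Summary:
  λ = 5: algebraic multiplicity = 5, geometric multiplicity = 2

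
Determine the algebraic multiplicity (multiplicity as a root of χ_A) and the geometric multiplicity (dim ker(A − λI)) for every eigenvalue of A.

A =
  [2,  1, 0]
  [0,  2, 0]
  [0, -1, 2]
λ = 2: alg = 3, geom = 2

Step 1 — factor the characteristic polynomial to read off the algebraic multiplicities:
  χ_A(x) = (x - 2)^3

Step 2 — compute geometric multiplicities via the rank-nullity identity g(λ) = n − rank(A − λI):
  rank(A − (2)·I) = 1, so dim ker(A − (2)·I) = n − 1 = 2

Summary:
  λ = 2: algebraic multiplicity = 3, geometric multiplicity = 2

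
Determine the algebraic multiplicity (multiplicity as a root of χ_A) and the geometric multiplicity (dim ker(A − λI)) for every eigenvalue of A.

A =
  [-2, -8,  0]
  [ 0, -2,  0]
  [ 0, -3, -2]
λ = -2: alg = 3, geom = 2

Step 1 — factor the characteristic polynomial to read off the algebraic multiplicities:
  χ_A(x) = (x + 2)^3

Step 2 — compute geometric multiplicities via the rank-nullity identity g(λ) = n − rank(A − λI):
  rank(A − (-2)·I) = 1, so dim ker(A − (-2)·I) = n − 1 = 2

Summary:
  λ = -2: algebraic multiplicity = 3, geometric multiplicity = 2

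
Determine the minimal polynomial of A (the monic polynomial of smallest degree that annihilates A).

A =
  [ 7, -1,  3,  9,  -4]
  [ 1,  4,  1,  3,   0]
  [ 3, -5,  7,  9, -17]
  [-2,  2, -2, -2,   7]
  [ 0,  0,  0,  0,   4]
x^3 - 12*x^2 + 48*x - 64

The characteristic polynomial is χ_A(x) = (x - 4)^5, so the eigenvalues are known. The minimal polynomial is
  m_A(x) = Π_λ (x − λ)^{k_λ}
where k_λ is the size of the *largest* Jordan block for λ (equivalently, the smallest k with (A − λI)^k v = 0 for every generalised eigenvector v of λ).

  λ = 4: largest Jordan block has size 3, contributing (x − 4)^3

So m_A(x) = (x - 4)^3 = x^3 - 12*x^2 + 48*x - 64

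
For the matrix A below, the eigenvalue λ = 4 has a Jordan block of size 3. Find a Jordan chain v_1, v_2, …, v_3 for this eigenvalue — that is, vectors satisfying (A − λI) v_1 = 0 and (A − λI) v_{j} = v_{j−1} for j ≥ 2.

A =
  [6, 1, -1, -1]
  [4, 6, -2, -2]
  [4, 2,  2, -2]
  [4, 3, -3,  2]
A Jordan chain for λ = 4 of length 3:
v_1 = (-1, -2, -2, -2)ᵀ
v_2 = (1, 2, 2, 3)ᵀ
v_3 = (0, 1, 0, 0)ᵀ

Let N = A − (4)·I. We want v_3 with N^3 v_3 = 0 but N^2 v_3 ≠ 0; then v_{j-1} := N · v_j for j = 3, …, 2.

Pick v_3 = (0, 1, 0, 0)ᵀ.
Then v_2 = N · v_3 = (1, 2, 2, 3)ᵀ.
Then v_1 = N · v_2 = (-1, -2, -2, -2)ᵀ.

Sanity check: (A − (4)·I) v_1 = (0, 0, 0, 0)ᵀ = 0. ✓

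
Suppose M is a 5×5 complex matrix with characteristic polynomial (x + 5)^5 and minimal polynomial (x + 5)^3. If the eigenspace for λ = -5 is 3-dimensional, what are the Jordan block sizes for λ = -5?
Block sizes for λ = -5: [3, 1, 1]

Step 1 — from the characteristic polynomial, algebraic multiplicity of λ = -5 is 5. From dim ker(M − (-5)·I) = 3, there are exactly 3 Jordan blocks for λ = -5.
Step 2 — from the minimal polynomial, the factor (x + 5)^3 tells us the largest block for λ = -5 has size 3.
Step 3 — with total size 5, 3 blocks, and largest block 3, the block sizes (in nonincreasing order) are [3, 1, 1].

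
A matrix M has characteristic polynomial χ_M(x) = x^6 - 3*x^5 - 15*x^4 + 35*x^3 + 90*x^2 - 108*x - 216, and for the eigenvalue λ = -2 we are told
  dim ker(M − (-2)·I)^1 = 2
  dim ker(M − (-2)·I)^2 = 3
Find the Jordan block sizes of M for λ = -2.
Block sizes for λ = -2: [2, 1]

From the dimensions of kernels of powers, the number of Jordan blocks of size at least j is d_j − d_{j−1} where d_j = dim ker(N^j) (with d_0 = 0). Computing the differences gives [2, 1].
The number of blocks of size exactly k is (#blocks of size ≥ k) − (#blocks of size ≥ k + 1), so the partition is: 1 block(s) of size 1, 1 block(s) of size 2.
In nonincreasing order the block sizes are [2, 1].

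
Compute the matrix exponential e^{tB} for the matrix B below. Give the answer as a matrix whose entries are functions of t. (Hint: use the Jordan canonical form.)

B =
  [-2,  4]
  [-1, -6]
e^{tB} =
  [2*t*exp(-4*t) + exp(-4*t), 4*t*exp(-4*t)]
  [-t*exp(-4*t), -2*t*exp(-4*t) + exp(-4*t)]

Strategy: write B = P · J · P⁻¹ where J is a Jordan canonical form, so e^{tB} = P · e^{tJ} · P⁻¹, and e^{tJ} can be computed block-by-block.

B has Jordan form
J =
  [-4,  1]
  [ 0, -4]
(up to reordering of blocks).

Per-block formulas:
  For a 2×2 Jordan block J_2(-4): exp(t · J_2(-4)) = e^(-4t)·(I + t·N), where N is the 2×2 nilpotent shift.

After assembling e^{tJ} and conjugating by P, we get:

e^{tB} =
  [2*t*exp(-4*t) + exp(-4*t), 4*t*exp(-4*t)]
  [-t*exp(-4*t), -2*t*exp(-4*t) + exp(-4*t)]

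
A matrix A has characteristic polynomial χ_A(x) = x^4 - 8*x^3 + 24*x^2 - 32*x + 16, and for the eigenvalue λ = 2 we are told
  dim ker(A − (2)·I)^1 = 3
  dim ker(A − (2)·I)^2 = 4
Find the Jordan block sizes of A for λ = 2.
Block sizes for λ = 2: [2, 1, 1]

From the dimensions of kernels of powers, the number of Jordan blocks of size at least j is d_j − d_{j−1} where d_j = dim ker(N^j) (with d_0 = 0). Computing the differences gives [3, 1].
The number of blocks of size exactly k is (#blocks of size ≥ k) − (#blocks of size ≥ k + 1), so the partition is: 2 block(s) of size 1, 1 block(s) of size 2.
In nonincreasing order the block sizes are [2, 1, 1].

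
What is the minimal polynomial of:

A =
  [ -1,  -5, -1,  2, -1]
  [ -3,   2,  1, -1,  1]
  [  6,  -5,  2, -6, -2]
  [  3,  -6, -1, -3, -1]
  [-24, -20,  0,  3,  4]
x^5 - 4*x^4 - 32*x^3 + 128*x^2 + 256*x - 1024

The characteristic polynomial is χ_A(x) = (x - 4)^3*(x + 4)^2, so the eigenvalues are known. The minimal polynomial is
  m_A(x) = Π_λ (x − λ)^{k_λ}
where k_λ is the size of the *largest* Jordan block for λ (equivalently, the smallest k with (A − λI)^k v = 0 for every generalised eigenvector v of λ).

  λ = -4: largest Jordan block has size 2, contributing (x + 4)^2
  λ = 4: largest Jordan block has size 3, contributing (x − 4)^3

So m_A(x) = (x - 4)^3*(x + 4)^2 = x^5 - 4*x^4 - 32*x^3 + 128*x^2 + 256*x - 1024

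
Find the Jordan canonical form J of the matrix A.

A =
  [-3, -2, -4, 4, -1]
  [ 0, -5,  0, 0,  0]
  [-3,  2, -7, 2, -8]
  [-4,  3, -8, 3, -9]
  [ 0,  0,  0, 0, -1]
J_2(-5) ⊕ J_3(-1)

The characteristic polynomial is
  det(x·I − A) = x^5 + 13*x^4 + 58*x^3 + 106*x^2 + 85*x + 25 = (x + 1)^3*(x + 5)^2

Eigenvalues and multiplicities (the geometric multiplicity of λ is n − rank(A − λI), which equals the number of Jordan blocks for λ):
  λ = -5: algebraic multiplicity = 2, geometric multiplicity = 1
  λ = -1: algebraic multiplicity = 3, geometric multiplicity = 1

Determining the block sizes for each eigenvalue:
  λ = -5: one block (gm = 1), so the single block has size am = 2 → block sizes [2]
  λ = -1: one block (gm = 1), so the single block has size am = 3 → block sizes [3]

Assembling the blocks gives a Jordan form
J =
  [-5,  1,  0,  0,  0]
  [ 0, -5,  0,  0,  0]
  [ 0,  0, -1,  1,  0]
  [ 0,  0,  0, -1,  1]
  [ 0,  0,  0,  0, -1]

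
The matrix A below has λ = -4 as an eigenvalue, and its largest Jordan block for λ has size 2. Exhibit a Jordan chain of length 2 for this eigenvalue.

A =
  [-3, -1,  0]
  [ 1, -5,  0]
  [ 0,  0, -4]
A Jordan chain for λ = -4 of length 2:
v_1 = (1, 1, 0)ᵀ
v_2 = (1, 0, 0)ᵀ

Let N = A − (-4)·I. We want v_2 with N^2 v_2 = 0 but N^1 v_2 ≠ 0; then v_{j-1} := N · v_j for j = 2, …, 2.

Pick v_2 = (1, 0, 0)ᵀ.
Then v_1 = N · v_2 = (1, 1, 0)ᵀ.

Sanity check: (A − (-4)·I) v_1 = (0, 0, 0)ᵀ = 0. ✓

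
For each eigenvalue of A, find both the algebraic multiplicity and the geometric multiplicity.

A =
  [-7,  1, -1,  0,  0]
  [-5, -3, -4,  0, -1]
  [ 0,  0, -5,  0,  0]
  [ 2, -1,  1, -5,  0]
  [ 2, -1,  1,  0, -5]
λ = -5: alg = 5, geom = 3

Step 1 — factor the characteristic polynomial to read off the algebraic multiplicities:
  χ_A(x) = (x + 5)^5

Step 2 — compute geometric multiplicities via the rank-nullity identity g(λ) = n − rank(A − λI):
  rank(A − (-5)·I) = 2, so dim ker(A − (-5)·I) = n − 2 = 3

Summary:
  λ = -5: algebraic multiplicity = 5, geometric multiplicity = 3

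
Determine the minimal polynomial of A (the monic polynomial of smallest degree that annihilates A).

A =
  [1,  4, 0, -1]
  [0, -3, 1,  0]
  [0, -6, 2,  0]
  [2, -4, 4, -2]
x^2 + x

The characteristic polynomial is χ_A(x) = x^2*(x + 1)^2, so the eigenvalues are known. The minimal polynomial is
  m_A(x) = Π_λ (x − λ)^{k_λ}
where k_λ is the size of the *largest* Jordan block for λ (equivalently, the smallest k with (A − λI)^k v = 0 for every generalised eigenvector v of λ).

  λ = -1: largest Jordan block has size 1, contributing (x + 1)
  λ = 0: largest Jordan block has size 1, contributing (x − 0)

So m_A(x) = x*(x + 1) = x^2 + x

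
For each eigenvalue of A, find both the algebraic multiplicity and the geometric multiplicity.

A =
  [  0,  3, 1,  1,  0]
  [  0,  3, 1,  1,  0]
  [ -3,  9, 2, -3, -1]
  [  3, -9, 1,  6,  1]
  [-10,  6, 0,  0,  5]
λ = 0: alg = 1, geom = 1; λ = 3: alg = 2, geom = 1; λ = 5: alg = 2, geom = 1

Step 1 — factor the characteristic polynomial to read off the algebraic multiplicities:
  χ_A(x) = x*(x - 5)^2*(x - 3)^2

Step 2 — compute geometric multiplicities via the rank-nullity identity g(λ) = n − rank(A − λI):
  rank(A − (0)·I) = 4, so dim ker(A − (0)·I) = n − 4 = 1
  rank(A − (3)·I) = 4, so dim ker(A − (3)·I) = n − 4 = 1
  rank(A − (5)·I) = 4, so dim ker(A − (5)·I) = n − 4 = 1

Summary:
  λ = 0: algebraic multiplicity = 1, geometric multiplicity = 1
  λ = 3: algebraic multiplicity = 2, geometric multiplicity = 1
  λ = 5: algebraic multiplicity = 2, geometric multiplicity = 1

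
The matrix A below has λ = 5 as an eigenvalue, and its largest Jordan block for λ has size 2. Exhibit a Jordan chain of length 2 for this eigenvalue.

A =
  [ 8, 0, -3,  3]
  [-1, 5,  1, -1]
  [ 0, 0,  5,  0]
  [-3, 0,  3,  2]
A Jordan chain for λ = 5 of length 2:
v_1 = (3, -1, 0, -3)ᵀ
v_2 = (1, 0, 0, 0)ᵀ

Let N = A − (5)·I. We want v_2 with N^2 v_2 = 0 but N^1 v_2 ≠ 0; then v_{j-1} := N · v_j for j = 2, …, 2.

Pick v_2 = (1, 0, 0, 0)ᵀ.
Then v_1 = N · v_2 = (3, -1, 0, -3)ᵀ.

Sanity check: (A − (5)·I) v_1 = (0, 0, 0, 0)ᵀ = 0. ✓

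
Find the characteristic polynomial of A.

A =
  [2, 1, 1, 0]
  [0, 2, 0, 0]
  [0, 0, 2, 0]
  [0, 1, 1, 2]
x^4 - 8*x^3 + 24*x^2 - 32*x + 16

Expanding det(x·I − A) (e.g. by cofactor expansion or by noting that A is similar to its Jordan form J, which has the same characteristic polynomial as A) gives
  χ_A(x) = x^4 - 8*x^3 + 24*x^2 - 32*x + 16
which factors as (x - 2)^4. The eigenvalues (with algebraic multiplicities) are λ = 2 with multiplicity 4.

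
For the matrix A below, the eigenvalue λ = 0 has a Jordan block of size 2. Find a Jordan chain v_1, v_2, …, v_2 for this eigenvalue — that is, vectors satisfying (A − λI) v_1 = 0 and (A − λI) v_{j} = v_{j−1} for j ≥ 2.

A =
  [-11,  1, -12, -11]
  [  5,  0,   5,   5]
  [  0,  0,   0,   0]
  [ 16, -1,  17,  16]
A Jordan chain for λ = 0 of length 2:
v_1 = (1, 0, 0, -1)ᵀ
v_2 = (0, 1, 0, 0)ᵀ

Let N = A − (0)·I. We want v_2 with N^2 v_2 = 0 but N^1 v_2 ≠ 0; then v_{j-1} := N · v_j for j = 2, …, 2.

Pick v_2 = (0, 1, 0, 0)ᵀ.
Then v_1 = N · v_2 = (1, 0, 0, -1)ᵀ.

Sanity check: (A − (0)·I) v_1 = (0, 0, 0, 0)ᵀ = 0. ✓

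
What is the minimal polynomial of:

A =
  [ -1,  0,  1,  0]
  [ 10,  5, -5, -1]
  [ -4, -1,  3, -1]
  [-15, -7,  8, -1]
x^4 - 6*x^3

The characteristic polynomial is χ_A(x) = x^3*(x - 6), so the eigenvalues are known. The minimal polynomial is
  m_A(x) = Π_λ (x − λ)^{k_λ}
where k_λ is the size of the *largest* Jordan block for λ (equivalently, the smallest k with (A − λI)^k v = 0 for every generalised eigenvector v of λ).

  λ = 0: largest Jordan block has size 3, contributing (x − 0)^3
  λ = 6: largest Jordan block has size 1, contributing (x − 6)

So m_A(x) = x^3*(x - 6) = x^4 - 6*x^3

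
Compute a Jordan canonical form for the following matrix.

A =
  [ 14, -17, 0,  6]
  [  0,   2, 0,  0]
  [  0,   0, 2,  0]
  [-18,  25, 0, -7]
J_2(2) ⊕ J_1(2) ⊕ J_1(5)

The characteristic polynomial is
  det(x·I − A) = x^4 - 11*x^3 + 42*x^2 - 68*x + 40 = (x - 5)*(x - 2)^3

Eigenvalues and multiplicities (the geometric multiplicity of λ is n − rank(A − λI), which equals the number of Jordan blocks for λ):
  λ = 2: algebraic multiplicity = 3, geometric multiplicity = 2
  λ = 5: algebraic multiplicity = 1, geometric multiplicity = 1

Determining the block sizes for each eigenvalue:
  λ = 2: 2 blocks summing to 3 forces exactly one block of size 2 and the rest size 1 → block sizes [2, 1]
  λ = 5: one block (gm = 1), so the single block has size am = 1 → block sizes [1]

Assembling the blocks gives a Jordan form
J =
  [2, 1, 0, 0]
  [0, 2, 0, 0]
  [0, 0, 2, 0]
  [0, 0, 0, 5]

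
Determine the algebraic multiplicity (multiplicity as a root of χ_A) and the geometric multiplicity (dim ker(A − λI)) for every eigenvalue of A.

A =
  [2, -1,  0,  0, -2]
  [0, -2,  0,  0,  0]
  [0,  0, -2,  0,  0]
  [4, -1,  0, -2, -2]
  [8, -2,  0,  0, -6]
λ = -2: alg = 5, geom = 4

Step 1 — factor the characteristic polynomial to read off the algebraic multiplicities:
  χ_A(x) = (x + 2)^5

Step 2 — compute geometric multiplicities via the rank-nullity identity g(λ) = n − rank(A − λI):
  rank(A − (-2)·I) = 1, so dim ker(A − (-2)·I) = n − 1 = 4

Summary:
  λ = -2: algebraic multiplicity = 5, geometric multiplicity = 4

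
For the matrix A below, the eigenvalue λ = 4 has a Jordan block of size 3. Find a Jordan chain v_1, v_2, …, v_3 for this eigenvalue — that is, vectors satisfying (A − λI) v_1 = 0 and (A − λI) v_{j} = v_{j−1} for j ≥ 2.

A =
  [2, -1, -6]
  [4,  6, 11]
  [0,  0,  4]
A Jordan chain for λ = 4 of length 3:
v_1 = (1, -2, 0)ᵀ
v_2 = (-6, 11, 0)ᵀ
v_3 = (0, 0, 1)ᵀ

Let N = A − (4)·I. We want v_3 with N^3 v_3 = 0 but N^2 v_3 ≠ 0; then v_{j-1} := N · v_j for j = 3, …, 2.

Pick v_3 = (0, 0, 1)ᵀ.
Then v_2 = N · v_3 = (-6, 11, 0)ᵀ.
Then v_1 = N · v_2 = (1, -2, 0)ᵀ.

Sanity check: (A − (4)·I) v_1 = (0, 0, 0)ᵀ = 0. ✓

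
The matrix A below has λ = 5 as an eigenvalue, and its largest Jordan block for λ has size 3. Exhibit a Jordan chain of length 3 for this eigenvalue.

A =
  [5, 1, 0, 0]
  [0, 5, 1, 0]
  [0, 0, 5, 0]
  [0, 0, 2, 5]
A Jordan chain for λ = 5 of length 3:
v_1 = (1, 0, 0, 0)ᵀ
v_2 = (0, 1, 0, 2)ᵀ
v_3 = (0, 0, 1, 0)ᵀ

Let N = A − (5)·I. We want v_3 with N^3 v_3 = 0 but N^2 v_3 ≠ 0; then v_{j-1} := N · v_j for j = 3, …, 2.

Pick v_3 = (0, 0, 1, 0)ᵀ.
Then v_2 = N · v_3 = (0, 1, 0, 2)ᵀ.
Then v_1 = N · v_2 = (1, 0, 0, 0)ᵀ.

Sanity check: (A − (5)·I) v_1 = (0, 0, 0, 0)ᵀ = 0. ✓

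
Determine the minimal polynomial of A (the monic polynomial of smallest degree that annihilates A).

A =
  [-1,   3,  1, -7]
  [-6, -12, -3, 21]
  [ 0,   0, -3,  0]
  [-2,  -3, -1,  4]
x^2 + 6*x + 9

The characteristic polynomial is χ_A(x) = (x + 3)^4, so the eigenvalues are known. The minimal polynomial is
  m_A(x) = Π_λ (x − λ)^{k_λ}
where k_λ is the size of the *largest* Jordan block for λ (equivalently, the smallest k with (A − λI)^k v = 0 for every generalised eigenvector v of λ).

  λ = -3: largest Jordan block has size 2, contributing (x + 3)^2

So m_A(x) = (x + 3)^2 = x^2 + 6*x + 9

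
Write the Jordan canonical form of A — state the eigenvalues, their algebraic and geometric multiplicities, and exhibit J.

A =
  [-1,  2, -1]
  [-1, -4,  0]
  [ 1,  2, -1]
J_3(-2)

The characteristic polynomial is
  det(x·I − A) = x^3 + 6*x^2 + 12*x + 8 = (x + 2)^3

Eigenvalues and multiplicities (the geometric multiplicity of λ is n − rank(A − λI), which equals the number of Jordan blocks for λ):
  λ = -2: algebraic multiplicity = 3, geometric multiplicity = 1

Determining the block sizes for each eigenvalue:
  λ = -2: one block (gm = 1), so the single block has size am = 3 → block sizes [3]

Assembling the blocks gives a Jordan form
J =
  [-2,  1,  0]
  [ 0, -2,  1]
  [ 0,  0, -2]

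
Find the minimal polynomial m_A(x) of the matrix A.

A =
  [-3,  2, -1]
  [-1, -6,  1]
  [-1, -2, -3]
x^2 + 8*x + 16

The characteristic polynomial is χ_A(x) = (x + 4)^3, so the eigenvalues are known. The minimal polynomial is
  m_A(x) = Π_λ (x − λ)^{k_λ}
where k_λ is the size of the *largest* Jordan block for λ (equivalently, the smallest k with (A − λI)^k v = 0 for every generalised eigenvector v of λ).

  λ = -4: largest Jordan block has size 2, contributing (x + 4)^2

So m_A(x) = (x + 4)^2 = x^2 + 8*x + 16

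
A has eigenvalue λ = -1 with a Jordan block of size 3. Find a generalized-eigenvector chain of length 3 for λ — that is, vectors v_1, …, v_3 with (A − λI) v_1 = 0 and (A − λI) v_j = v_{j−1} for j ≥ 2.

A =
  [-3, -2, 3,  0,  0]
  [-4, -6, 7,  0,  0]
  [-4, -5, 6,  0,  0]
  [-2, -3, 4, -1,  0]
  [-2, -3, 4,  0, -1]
A Jordan chain for λ = -1 of length 3:
v_1 = (-1, -2, -2, -1, -1)ᵀ
v_2 = (-2, -5, -5, -3, -3)ᵀ
v_3 = (0, 1, 0, 0, 0)ᵀ

Let N = A − (-1)·I. We want v_3 with N^3 v_3 = 0 but N^2 v_3 ≠ 0; then v_{j-1} := N · v_j for j = 3, …, 2.

Pick v_3 = (0, 1, 0, 0, 0)ᵀ.
Then v_2 = N · v_3 = (-2, -5, -5, -3, -3)ᵀ.
Then v_1 = N · v_2 = (-1, -2, -2, -1, -1)ᵀ.

Sanity check: (A − (-1)·I) v_1 = (0, 0, 0, 0, 0)ᵀ = 0. ✓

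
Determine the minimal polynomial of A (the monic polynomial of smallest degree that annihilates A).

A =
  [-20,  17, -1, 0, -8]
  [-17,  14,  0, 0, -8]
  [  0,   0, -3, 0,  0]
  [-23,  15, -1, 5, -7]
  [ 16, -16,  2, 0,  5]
x^5 - x^4 - 38*x^3 - 18*x^2 + 405*x + 675

The characteristic polynomial is χ_A(x) = (x - 5)^2*(x + 3)^3, so the eigenvalues are known. The minimal polynomial is
  m_A(x) = Π_λ (x − λ)^{k_λ}
where k_λ is the size of the *largest* Jordan block for λ (equivalently, the smallest k with (A − λI)^k v = 0 for every generalised eigenvector v of λ).

  λ = -3: largest Jordan block has size 3, contributing (x + 3)^3
  λ = 5: largest Jordan block has size 2, contributing (x − 5)^2

So m_A(x) = (x - 5)^2*(x + 3)^3 = x^5 - x^4 - 38*x^3 - 18*x^2 + 405*x + 675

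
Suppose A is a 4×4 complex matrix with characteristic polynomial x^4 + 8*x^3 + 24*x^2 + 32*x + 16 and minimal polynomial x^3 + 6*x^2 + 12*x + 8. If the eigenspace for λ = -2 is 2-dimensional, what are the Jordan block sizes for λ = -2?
Block sizes for λ = -2: [3, 1]

Step 1 — from the characteristic polynomial, algebraic multiplicity of λ = -2 is 4. From dim ker(A − (-2)·I) = 2, there are exactly 2 Jordan blocks for λ = -2.
Step 2 — from the minimal polynomial, the factor (x + 2)^3 tells us the largest block for λ = -2 has size 3.
Step 3 — with total size 4, 2 blocks, and largest block 3, the block sizes (in nonincreasing order) are [3, 1].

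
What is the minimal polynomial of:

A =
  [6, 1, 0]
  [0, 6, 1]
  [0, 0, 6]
x^3 - 18*x^2 + 108*x - 216

The characteristic polynomial is χ_A(x) = (x - 6)^3, so the eigenvalues are known. The minimal polynomial is
  m_A(x) = Π_λ (x − λ)^{k_λ}
where k_λ is the size of the *largest* Jordan block for λ (equivalently, the smallest k with (A − λI)^k v = 0 for every generalised eigenvector v of λ).

  λ = 6: largest Jordan block has size 3, contributing (x − 6)^3

So m_A(x) = (x - 6)^3 = x^3 - 18*x^2 + 108*x - 216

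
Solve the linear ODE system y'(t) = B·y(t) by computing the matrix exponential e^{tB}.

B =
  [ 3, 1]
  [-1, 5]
e^{tB} =
  [-t*exp(4*t) + exp(4*t), t*exp(4*t)]
  [-t*exp(4*t), t*exp(4*t) + exp(4*t)]

Strategy: write B = P · J · P⁻¹ where J is a Jordan canonical form, so e^{tB} = P · e^{tJ} · P⁻¹, and e^{tJ} can be computed block-by-block.

B has Jordan form
J =
  [4, 1]
  [0, 4]
(up to reordering of blocks).

Per-block formulas:
  For a 2×2 Jordan block J_2(4): exp(t · J_2(4)) = e^(4t)·(I + t·N), where N is the 2×2 nilpotent shift.

After assembling e^{tJ} and conjugating by P, we get:

e^{tB} =
  [-t*exp(4*t) + exp(4*t), t*exp(4*t)]
  [-t*exp(4*t), t*exp(4*t) + exp(4*t)]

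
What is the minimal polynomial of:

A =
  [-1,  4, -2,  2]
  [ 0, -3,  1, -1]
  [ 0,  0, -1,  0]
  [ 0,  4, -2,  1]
x^2 + 2*x + 1

The characteristic polynomial is χ_A(x) = (x + 1)^4, so the eigenvalues are known. The minimal polynomial is
  m_A(x) = Π_λ (x − λ)^{k_λ}
where k_λ is the size of the *largest* Jordan block for λ (equivalently, the smallest k with (A − λI)^k v = 0 for every generalised eigenvector v of λ).

  λ = -1: largest Jordan block has size 2, contributing (x + 1)^2

So m_A(x) = (x + 1)^2 = x^2 + 2*x + 1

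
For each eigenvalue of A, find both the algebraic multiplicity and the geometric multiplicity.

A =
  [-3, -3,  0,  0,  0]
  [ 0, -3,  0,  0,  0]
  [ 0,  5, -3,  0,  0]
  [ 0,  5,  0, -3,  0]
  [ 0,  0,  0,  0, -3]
λ = -3: alg = 5, geom = 4

Step 1 — factor the characteristic polynomial to read off the algebraic multiplicities:
  χ_A(x) = (x + 3)^5

Step 2 — compute geometric multiplicities via the rank-nullity identity g(λ) = n − rank(A − λI):
  rank(A − (-3)·I) = 1, so dim ker(A − (-3)·I) = n − 1 = 4

Summary:
  λ = -3: algebraic multiplicity = 5, geometric multiplicity = 4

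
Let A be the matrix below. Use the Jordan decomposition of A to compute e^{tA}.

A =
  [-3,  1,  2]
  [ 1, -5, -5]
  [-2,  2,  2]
e^{tA} =
  [-t^2*exp(-2*t) - t*exp(-2*t) + exp(-2*t), t*exp(-2*t), t^2*exp(-2*t)/2 + 2*t*exp(-2*t)]
  [3*t^2*exp(-2*t) + t*exp(-2*t), -3*t*exp(-2*t) + exp(-2*t), -3*t^2*exp(-2*t)/2 - 5*t*exp(-2*t)]
  [-2*t^2*exp(-2*t) - 2*t*exp(-2*t), 2*t*exp(-2*t), t^2*exp(-2*t) + 4*t*exp(-2*t) + exp(-2*t)]

Strategy: write A = P · J · P⁻¹ where J is a Jordan canonical form, so e^{tA} = P · e^{tJ} · P⁻¹, and e^{tJ} can be computed block-by-block.

A has Jordan form
J =
  [-2,  1,  0]
  [ 0, -2,  1]
  [ 0,  0, -2]
(up to reordering of blocks).

Per-block formulas:
  For a 3×3 Jordan block J_3(-2): exp(t · J_3(-2)) = e^(-2t)·(I + t·N + (t^2/2)·N^2), where N is the 3×3 nilpotent shift.

After assembling e^{tJ} and conjugating by P, we get:

e^{tA} =
  [-t^2*exp(-2*t) - t*exp(-2*t) + exp(-2*t), t*exp(-2*t), t^2*exp(-2*t)/2 + 2*t*exp(-2*t)]
  [3*t^2*exp(-2*t) + t*exp(-2*t), -3*t*exp(-2*t) + exp(-2*t), -3*t^2*exp(-2*t)/2 - 5*t*exp(-2*t)]
  [-2*t^2*exp(-2*t) - 2*t*exp(-2*t), 2*t*exp(-2*t), t^2*exp(-2*t) + 4*t*exp(-2*t) + exp(-2*t)]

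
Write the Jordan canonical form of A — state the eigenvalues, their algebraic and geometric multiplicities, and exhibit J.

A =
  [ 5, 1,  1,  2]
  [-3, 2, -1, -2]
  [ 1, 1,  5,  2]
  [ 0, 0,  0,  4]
J_3(4) ⊕ J_1(4)

The characteristic polynomial is
  det(x·I − A) = x^4 - 16*x^3 + 96*x^2 - 256*x + 256 = (x - 4)^4

Eigenvalues and multiplicities (the geometric multiplicity of λ is n − rank(A − λI), which equals the number of Jordan blocks for λ):
  λ = 4: algebraic multiplicity = 4, geometric multiplicity = 2

Determining the block sizes for each eigenvalue:
  λ = 4: with am = 4 and gm = 2, the partition is not yet determined (e.g. several partitions of 4 into 2 parts exist). Let N = A − (4)·I. Computing rank(N^1) = 2, rank(N^2) = 1, rank(N^3) = 0; the number of blocks of size ≥ j is rank(N^{j−1}) − rank(N^j), giving [2, 1, 1]. So we have 1 block(s) of size 3, 1 block(s) of size 1 → block sizes [3, 1]

Assembling the blocks gives a Jordan form
J =
  [4, 1, 0, 0]
  [0, 4, 1, 0]
  [0, 0, 4, 0]
  [0, 0, 0, 4]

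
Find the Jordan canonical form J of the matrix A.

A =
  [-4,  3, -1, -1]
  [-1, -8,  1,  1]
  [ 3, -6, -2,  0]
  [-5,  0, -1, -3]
J_2(-5) ⊕ J_1(-5) ⊕ J_1(-2)

The characteristic polynomial is
  det(x·I − A) = x^4 + 17*x^3 + 105*x^2 + 275*x + 250 = (x + 2)*(x + 5)^3

Eigenvalues and multiplicities (the geometric multiplicity of λ is n − rank(A − λI), which equals the number of Jordan blocks for λ):
  λ = -5: algebraic multiplicity = 3, geometric multiplicity = 2
  λ = -2: algebraic multiplicity = 1, geometric multiplicity = 1

Determining the block sizes for each eigenvalue:
  λ = -5: 2 blocks summing to 3 forces exactly one block of size 2 and the rest size 1 → block sizes [2, 1]
  λ = -2: one block (gm = 1), so the single block has size am = 1 → block sizes [1]

Assembling the blocks gives a Jordan form
J =
  [-5,  1,  0,  0]
  [ 0, -5,  0,  0]
  [ 0,  0, -5,  0]
  [ 0,  0,  0, -2]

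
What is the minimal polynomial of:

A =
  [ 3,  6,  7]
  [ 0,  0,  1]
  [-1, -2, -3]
x^3

The characteristic polynomial is χ_A(x) = x^3, so the eigenvalues are known. The minimal polynomial is
  m_A(x) = Π_λ (x − λ)^{k_λ}
where k_λ is the size of the *largest* Jordan block for λ (equivalently, the smallest k with (A − λI)^k v = 0 for every generalised eigenvector v of λ).

  λ = 0: largest Jordan block has size 3, contributing (x − 0)^3

So m_A(x) = x^3 = x^3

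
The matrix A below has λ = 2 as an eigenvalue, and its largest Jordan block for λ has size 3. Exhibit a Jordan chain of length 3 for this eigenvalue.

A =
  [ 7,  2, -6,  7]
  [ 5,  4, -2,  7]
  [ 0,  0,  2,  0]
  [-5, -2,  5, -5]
A Jordan chain for λ = 2 of length 3:
v_1 = (1, 1, 0, -1)ᵀ
v_2 = (-6, -2, 0, 5)ᵀ
v_3 = (0, 0, 1, 0)ᵀ

Let N = A − (2)·I. We want v_3 with N^3 v_3 = 0 but N^2 v_3 ≠ 0; then v_{j-1} := N · v_j for j = 3, …, 2.

Pick v_3 = (0, 0, 1, 0)ᵀ.
Then v_2 = N · v_3 = (-6, -2, 0, 5)ᵀ.
Then v_1 = N · v_2 = (1, 1, 0, -1)ᵀ.

Sanity check: (A − (2)·I) v_1 = (0, 0, 0, 0)ᵀ = 0. ✓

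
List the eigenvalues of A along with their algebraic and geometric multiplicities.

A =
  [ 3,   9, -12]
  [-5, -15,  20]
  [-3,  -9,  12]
λ = 0: alg = 3, geom = 2

Step 1 — factor the characteristic polynomial to read off the algebraic multiplicities:
  χ_A(x) = x^3

Step 2 — compute geometric multiplicities via the rank-nullity identity g(λ) = n − rank(A − λI):
  rank(A − (0)·I) = 1, so dim ker(A − (0)·I) = n − 1 = 2

Summary:
  λ = 0: algebraic multiplicity = 3, geometric multiplicity = 2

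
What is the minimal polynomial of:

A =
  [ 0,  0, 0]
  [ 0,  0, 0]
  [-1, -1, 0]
x^2

The characteristic polynomial is χ_A(x) = x^3, so the eigenvalues are known. The minimal polynomial is
  m_A(x) = Π_λ (x − λ)^{k_λ}
where k_λ is the size of the *largest* Jordan block for λ (equivalently, the smallest k with (A − λI)^k v = 0 for every generalised eigenvector v of λ).

  λ = 0: largest Jordan block has size 2, contributing (x − 0)^2

So m_A(x) = x^2 = x^2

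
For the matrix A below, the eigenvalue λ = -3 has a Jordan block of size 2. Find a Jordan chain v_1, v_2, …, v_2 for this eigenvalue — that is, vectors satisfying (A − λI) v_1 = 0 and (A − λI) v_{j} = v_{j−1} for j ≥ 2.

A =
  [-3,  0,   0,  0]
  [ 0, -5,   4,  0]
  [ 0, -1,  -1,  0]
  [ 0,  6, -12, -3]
A Jordan chain for λ = -3 of length 2:
v_1 = (0, -2, -1, 6)ᵀ
v_2 = (0, 1, 0, 0)ᵀ

Let N = A − (-3)·I. We want v_2 with N^2 v_2 = 0 but N^1 v_2 ≠ 0; then v_{j-1} := N · v_j for j = 2, …, 2.

Pick v_2 = (0, 1, 0, 0)ᵀ.
Then v_1 = N · v_2 = (0, -2, -1, 6)ᵀ.

Sanity check: (A − (-3)·I) v_1 = (0, 0, 0, 0)ᵀ = 0. ✓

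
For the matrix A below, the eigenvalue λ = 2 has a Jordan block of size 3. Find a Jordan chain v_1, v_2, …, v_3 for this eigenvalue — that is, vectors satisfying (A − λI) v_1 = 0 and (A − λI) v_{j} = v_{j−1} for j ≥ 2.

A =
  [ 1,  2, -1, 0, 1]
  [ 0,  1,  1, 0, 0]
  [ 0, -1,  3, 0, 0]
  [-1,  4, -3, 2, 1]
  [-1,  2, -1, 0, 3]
A Jordan chain for λ = 2 of length 3:
v_1 = (-1, 0, 0, -1, -1)ᵀ
v_2 = (2, -1, -1, 4, 2)ᵀ
v_3 = (0, 1, 0, 0, 0)ᵀ

Let N = A − (2)·I. We want v_3 with N^3 v_3 = 0 but N^2 v_3 ≠ 0; then v_{j-1} := N · v_j for j = 3, …, 2.

Pick v_3 = (0, 1, 0, 0, 0)ᵀ.
Then v_2 = N · v_3 = (2, -1, -1, 4, 2)ᵀ.
Then v_1 = N · v_2 = (-1, 0, 0, -1, -1)ᵀ.

Sanity check: (A − (2)·I) v_1 = (0, 0, 0, 0, 0)ᵀ = 0. ✓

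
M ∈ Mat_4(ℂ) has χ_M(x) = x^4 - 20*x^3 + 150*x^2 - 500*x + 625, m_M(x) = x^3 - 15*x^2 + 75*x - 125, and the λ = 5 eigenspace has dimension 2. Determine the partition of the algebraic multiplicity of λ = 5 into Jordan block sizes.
Block sizes for λ = 5: [3, 1]

Step 1 — from the characteristic polynomial, algebraic multiplicity of λ = 5 is 4. From dim ker(M − (5)·I) = 2, there are exactly 2 Jordan blocks for λ = 5.
Step 2 — from the minimal polynomial, the factor (x − 5)^3 tells us the largest block for λ = 5 has size 3.
Step 3 — with total size 4, 2 blocks, and largest block 3, the block sizes (in nonincreasing order) are [3, 1].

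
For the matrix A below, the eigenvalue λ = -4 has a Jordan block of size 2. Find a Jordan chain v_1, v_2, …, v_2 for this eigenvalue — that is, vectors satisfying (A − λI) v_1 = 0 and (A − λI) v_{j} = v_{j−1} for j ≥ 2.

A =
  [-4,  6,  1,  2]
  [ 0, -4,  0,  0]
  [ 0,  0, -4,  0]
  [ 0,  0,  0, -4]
A Jordan chain for λ = -4 of length 2:
v_1 = (6, 0, 0, 0)ᵀ
v_2 = (0, 1, 0, 0)ᵀ

Let N = A − (-4)·I. We want v_2 with N^2 v_2 = 0 but N^1 v_2 ≠ 0; then v_{j-1} := N · v_j for j = 2, …, 2.

Pick v_2 = (0, 1, 0, 0)ᵀ.
Then v_1 = N · v_2 = (6, 0, 0, 0)ᵀ.

Sanity check: (A − (-4)·I) v_1 = (0, 0, 0, 0)ᵀ = 0. ✓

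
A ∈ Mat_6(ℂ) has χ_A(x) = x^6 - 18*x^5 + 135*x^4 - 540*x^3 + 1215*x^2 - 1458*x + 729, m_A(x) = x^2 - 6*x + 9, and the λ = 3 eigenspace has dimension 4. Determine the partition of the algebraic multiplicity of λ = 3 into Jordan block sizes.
Block sizes for λ = 3: [2, 2, 1, 1]

Step 1 — from the characteristic polynomial, algebraic multiplicity of λ = 3 is 6. From dim ker(A − (3)·I) = 4, there are exactly 4 Jordan blocks for λ = 3.
Step 2 — from the minimal polynomial, the factor (x − 3)^2 tells us the largest block for λ = 3 has size 2.
Step 3 — with total size 6, 4 blocks, and largest block 2, the block sizes (in nonincreasing order) are [2, 2, 1, 1].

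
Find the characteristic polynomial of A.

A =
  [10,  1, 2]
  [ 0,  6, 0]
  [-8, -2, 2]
x^3 - 18*x^2 + 108*x - 216

Expanding det(x·I − A) (e.g. by cofactor expansion or by noting that A is similar to its Jordan form J, which has the same characteristic polynomial as A) gives
  χ_A(x) = x^3 - 18*x^2 + 108*x - 216
which factors as (x - 6)^3. The eigenvalues (with algebraic multiplicities) are λ = 6 with multiplicity 3.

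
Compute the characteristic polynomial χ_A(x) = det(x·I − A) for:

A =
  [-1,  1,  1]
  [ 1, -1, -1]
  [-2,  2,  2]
x^3

Expanding det(x·I − A) (e.g. by cofactor expansion or by noting that A is similar to its Jordan form J, which has the same characteristic polynomial as A) gives
  χ_A(x) = x^3
which factors as x^3. The eigenvalues (with algebraic multiplicities) are λ = 0 with multiplicity 3.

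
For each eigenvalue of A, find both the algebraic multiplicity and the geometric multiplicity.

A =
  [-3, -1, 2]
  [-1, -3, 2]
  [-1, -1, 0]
λ = -2: alg = 3, geom = 2

Step 1 — factor the characteristic polynomial to read off the algebraic multiplicities:
  χ_A(x) = (x + 2)^3

Step 2 — compute geometric multiplicities via the rank-nullity identity g(λ) = n − rank(A − λI):
  rank(A − (-2)·I) = 1, so dim ker(A − (-2)·I) = n − 1 = 2

Summary:
  λ = -2: algebraic multiplicity = 3, geometric multiplicity = 2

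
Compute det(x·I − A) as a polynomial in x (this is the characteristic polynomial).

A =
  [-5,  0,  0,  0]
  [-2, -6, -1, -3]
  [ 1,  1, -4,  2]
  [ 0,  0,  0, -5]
x^4 + 20*x^3 + 150*x^2 + 500*x + 625

Expanding det(x·I − A) (e.g. by cofactor expansion or by noting that A is similar to its Jordan form J, which has the same characteristic polynomial as A) gives
  χ_A(x) = x^4 + 20*x^3 + 150*x^2 + 500*x + 625
which factors as (x + 5)^4. The eigenvalues (with algebraic multiplicities) are λ = -5 with multiplicity 4.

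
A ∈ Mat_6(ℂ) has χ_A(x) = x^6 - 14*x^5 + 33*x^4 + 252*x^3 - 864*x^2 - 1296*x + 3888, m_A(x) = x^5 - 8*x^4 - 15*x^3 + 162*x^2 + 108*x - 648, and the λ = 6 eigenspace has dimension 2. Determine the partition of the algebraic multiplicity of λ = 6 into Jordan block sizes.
Block sizes for λ = 6: [2, 1]

Step 1 — from the characteristic polynomial, algebraic multiplicity of λ = 6 is 3. From dim ker(A − (6)·I) = 2, there are exactly 2 Jordan blocks for λ = 6.
Step 2 — from the minimal polynomial, the factor (x − 6)^2 tells us the largest block for λ = 6 has size 2.
Step 3 — with total size 3, 2 blocks, and largest block 2, the block sizes (in nonincreasing order) are [2, 1].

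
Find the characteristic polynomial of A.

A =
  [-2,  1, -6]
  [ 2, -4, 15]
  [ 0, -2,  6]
x^3

Expanding det(x·I − A) (e.g. by cofactor expansion or by noting that A is similar to its Jordan form J, which has the same characteristic polynomial as A) gives
  χ_A(x) = x^3
which factors as x^3. The eigenvalues (with algebraic multiplicities) are λ = 0 with multiplicity 3.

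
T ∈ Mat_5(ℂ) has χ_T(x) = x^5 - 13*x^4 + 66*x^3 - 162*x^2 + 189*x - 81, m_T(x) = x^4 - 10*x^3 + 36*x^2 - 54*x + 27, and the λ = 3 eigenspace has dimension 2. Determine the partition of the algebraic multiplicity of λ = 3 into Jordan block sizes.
Block sizes for λ = 3: [3, 1]

Step 1 — from the characteristic polynomial, algebraic multiplicity of λ = 3 is 4. From dim ker(T − (3)·I) = 2, there are exactly 2 Jordan blocks for λ = 3.
Step 2 — from the minimal polynomial, the factor (x − 3)^3 tells us the largest block for λ = 3 has size 3.
Step 3 — with total size 4, 2 blocks, and largest block 3, the block sizes (in nonincreasing order) are [3, 1].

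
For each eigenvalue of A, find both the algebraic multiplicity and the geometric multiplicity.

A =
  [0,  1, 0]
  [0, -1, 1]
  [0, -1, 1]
λ = 0: alg = 3, geom = 1

Step 1 — factor the characteristic polynomial to read off the algebraic multiplicities:
  χ_A(x) = x^3

Step 2 — compute geometric multiplicities via the rank-nullity identity g(λ) = n − rank(A − λI):
  rank(A − (0)·I) = 2, so dim ker(A − (0)·I) = n − 2 = 1

Summary:
  λ = 0: algebraic multiplicity = 3, geometric multiplicity = 1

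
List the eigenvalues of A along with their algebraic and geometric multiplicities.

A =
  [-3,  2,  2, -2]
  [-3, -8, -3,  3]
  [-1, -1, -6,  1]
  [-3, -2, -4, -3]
λ = -5: alg = 4, geom = 2

Step 1 — factor the characteristic polynomial to read off the algebraic multiplicities:
  χ_A(x) = (x + 5)^4

Step 2 — compute geometric multiplicities via the rank-nullity identity g(λ) = n − rank(A − λI):
  rank(A − (-5)·I) = 2, so dim ker(A − (-5)·I) = n − 2 = 2

Summary:
  λ = -5: algebraic multiplicity = 4, geometric multiplicity = 2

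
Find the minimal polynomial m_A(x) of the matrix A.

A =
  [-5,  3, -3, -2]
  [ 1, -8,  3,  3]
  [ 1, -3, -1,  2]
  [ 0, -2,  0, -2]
x^3 + 12*x^2 + 48*x + 64

The characteristic polynomial is χ_A(x) = (x + 4)^4, so the eigenvalues are known. The minimal polynomial is
  m_A(x) = Π_λ (x − λ)^{k_λ}
where k_λ is the size of the *largest* Jordan block for λ (equivalently, the smallest k with (A − λI)^k v = 0 for every generalised eigenvector v of λ).

  λ = -4: largest Jordan block has size 3, contributing (x + 4)^3

So m_A(x) = (x + 4)^3 = x^3 + 12*x^2 + 48*x + 64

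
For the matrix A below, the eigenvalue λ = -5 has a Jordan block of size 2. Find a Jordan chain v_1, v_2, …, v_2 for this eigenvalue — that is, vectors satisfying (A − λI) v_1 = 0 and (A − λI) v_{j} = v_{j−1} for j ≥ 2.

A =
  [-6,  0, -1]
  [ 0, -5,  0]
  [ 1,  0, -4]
A Jordan chain for λ = -5 of length 2:
v_1 = (-1, 0, 1)ᵀ
v_2 = (1, 0, 0)ᵀ

Let N = A − (-5)·I. We want v_2 with N^2 v_2 = 0 but N^1 v_2 ≠ 0; then v_{j-1} := N · v_j for j = 2, …, 2.

Pick v_2 = (1, 0, 0)ᵀ.
Then v_1 = N · v_2 = (-1, 0, 1)ᵀ.

Sanity check: (A − (-5)·I) v_1 = (0, 0, 0)ᵀ = 0. ✓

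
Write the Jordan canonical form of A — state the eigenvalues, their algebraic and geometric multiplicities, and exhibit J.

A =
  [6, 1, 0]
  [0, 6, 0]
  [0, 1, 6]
J_2(6) ⊕ J_1(6)

The characteristic polynomial is
  det(x·I − A) = x^3 - 18*x^2 + 108*x - 216 = (x - 6)^3

Eigenvalues and multiplicities (the geometric multiplicity of λ is n − rank(A − λI), which equals the number of Jordan blocks for λ):
  λ = 6: algebraic multiplicity = 3, geometric multiplicity = 2

Determining the block sizes for each eigenvalue:
  λ = 6: 2 blocks summing to 3 forces exactly one block of size 2 and the rest size 1 → block sizes [2, 1]

Assembling the blocks gives a Jordan form
J =
  [6, 1, 0]
  [0, 6, 0]
  [0, 0, 6]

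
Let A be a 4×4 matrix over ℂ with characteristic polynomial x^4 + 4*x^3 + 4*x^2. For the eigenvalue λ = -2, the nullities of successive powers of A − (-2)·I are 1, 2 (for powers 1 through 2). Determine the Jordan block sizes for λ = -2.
Block sizes for λ = -2: [2]

From the dimensions of kernels of powers, the number of Jordan blocks of size at least j is d_j − d_{j−1} where d_j = dim ker(N^j) (with d_0 = 0). Computing the differences gives [1, 1].
The number of blocks of size exactly k is (#blocks of size ≥ k) − (#blocks of size ≥ k + 1), so the partition is: 1 block(s) of size 2.
In nonincreasing order the block sizes are [2].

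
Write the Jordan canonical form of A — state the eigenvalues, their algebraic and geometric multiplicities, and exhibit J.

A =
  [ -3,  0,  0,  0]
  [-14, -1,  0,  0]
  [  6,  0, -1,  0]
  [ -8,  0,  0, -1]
J_1(-3) ⊕ J_1(-1) ⊕ J_1(-1) ⊕ J_1(-1)

The characteristic polynomial is
  det(x·I − A) = x^4 + 6*x^3 + 12*x^2 + 10*x + 3 = (x + 1)^3*(x + 3)

Eigenvalues and multiplicities (the geometric multiplicity of λ is n − rank(A − λI), which equals the number of Jordan blocks for λ):
  λ = -3: algebraic multiplicity = 1, geometric multiplicity = 1
  λ = -1: algebraic multiplicity = 3, geometric multiplicity = 3

Determining the block sizes for each eigenvalue:
  λ = -3: one block (gm = 1), so the single block has size am = 1 → block sizes [1]
  λ = -1: gm = am = 3, so every block has size 1 → block sizes [1, 1, 1]

Assembling the blocks gives a Jordan form
J =
  [-3,  0,  0,  0]
  [ 0, -1,  0,  0]
  [ 0,  0, -1,  0]
  [ 0,  0,  0, -1]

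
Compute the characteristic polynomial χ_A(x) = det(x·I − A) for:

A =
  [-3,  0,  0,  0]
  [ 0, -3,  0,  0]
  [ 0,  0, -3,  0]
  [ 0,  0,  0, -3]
x^4 + 12*x^3 + 54*x^2 + 108*x + 81

Expanding det(x·I − A) (e.g. by cofactor expansion or by noting that A is similar to its Jordan form J, which has the same characteristic polynomial as A) gives
  χ_A(x) = x^4 + 12*x^3 + 54*x^2 + 108*x + 81
which factors as (x + 3)^4. The eigenvalues (with algebraic multiplicities) are λ = -3 with multiplicity 4.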